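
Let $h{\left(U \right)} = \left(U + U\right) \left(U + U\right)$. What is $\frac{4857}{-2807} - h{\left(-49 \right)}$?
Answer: $- \frac{26963285}{2807} \approx -9605.7$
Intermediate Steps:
$h{\left(U \right)} = 4 U^{2}$ ($h{\left(U \right)} = 2 U 2 U = 4 U^{2}$)
$\frac{4857}{-2807} - h{\left(-49 \right)} = \frac{4857}{-2807} - 4 \left(-49\right)^{2} = 4857 \left(- \frac{1}{2807}\right) - 4 \cdot 2401 = - \frac{4857}{2807} - 9604 = - \frac{26963285}{2807}$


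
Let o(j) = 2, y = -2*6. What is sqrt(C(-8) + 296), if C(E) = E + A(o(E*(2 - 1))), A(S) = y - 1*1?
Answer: 5*sqrt(11) ≈ 16.583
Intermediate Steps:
y = -12
A(S) = -13 (A(S) = -12 - 1*1 = -12 - 1 = -13)
C(E) = -13 + E (C(E) = E - 13 = -13 + E)
sqrt(C(-8) + 296) = sqrt((-13 - 8) + 296) = sqrt(-21 + 296) = sqrt(275) = 5*sqrt(11)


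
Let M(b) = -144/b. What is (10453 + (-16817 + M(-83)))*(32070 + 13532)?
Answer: -24080956936/83 ≈ -2.9013e+8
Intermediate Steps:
(10453 + (-16817 + M(-83)))*(32070 + 13532) = (10453 + (-16817 - 144/(-83)))*(32070 + 13532) = (10453 + (-16817 - 144*(-1/83)))*45602 = (10453 + (-16817 + 144/83))*45602 = (10453 - 1395667/83)*45602 = -528068/83*45602 = -24080956936/83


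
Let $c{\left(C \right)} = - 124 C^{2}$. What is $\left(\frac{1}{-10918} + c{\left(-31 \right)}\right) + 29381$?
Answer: $- \frac{980250795}{10918} \approx -89783.0$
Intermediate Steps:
$\left(\frac{1}{-10918} + c{\left(-31 \right)}\right) + 29381 = \left(\frac{1}{-10918} - 124 \left(-31\right)^{2}\right) + 29381 = \left(- \frac{1}{10918} - 119164\right) + 29381 = - \frac{1301032553}{10918} + 29381 = - \frac{980250795}{10918}$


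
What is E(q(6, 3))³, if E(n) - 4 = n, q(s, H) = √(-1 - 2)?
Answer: (4 + I*√3)³ ≈ 28.0 + 77.942*I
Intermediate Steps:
q(s, H) = I*√3 (q(s, H) = √(-3) = I*√3)
E(n) = 4 + n
E(q(6, 3))³ = (4 + I*√3)³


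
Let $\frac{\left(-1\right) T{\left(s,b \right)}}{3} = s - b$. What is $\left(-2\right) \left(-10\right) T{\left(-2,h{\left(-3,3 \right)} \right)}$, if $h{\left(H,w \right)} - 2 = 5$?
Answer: $540$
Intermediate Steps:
$h{\left(H,w \right)} = 7$ ($h{\left(H,w \right)} = 2 + 5 = 7$)
$T{\left(s,b \right)} = - 3 s + 3 b$ ($T{\left(s,b \right)} = - 3 \left(s - b\right) = - 3 s + 3 b$)
$\left(-2\right) \left(-10\right) T{\left(-2,h{\left(-3,3 \right)} \right)} = \left(-2\right) \left(-10\right) \left(\left(-3\right) \left(-2\right) + 3 \cdot 7\right) = 20 \left(6 + 21\right) = 20 \cdot 27 = 540$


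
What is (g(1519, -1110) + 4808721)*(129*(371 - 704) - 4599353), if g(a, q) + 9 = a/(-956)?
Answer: -10670644676821715/478 ≈ -2.2324e+13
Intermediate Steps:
g(a, q) = -9 - a/956 (g(a, q) = -9 + a/(-956) = -9 + a*(-1/956) = -9 - a/956)
(g(1519, -1110) + 4808721)*(129*(371 - 704) - 4599353) = ((-9 - 1/956*1519) + 4808721)*(129*(371 - 704) - 4599353) = ((-9 - 1519/956) + 4808721)*(129*(-333) - 4599353) = (-10123/956 + 4808721)*(-42957 - 4599353) = (4597127153/956)*(-4642310) = -10670644676821715/478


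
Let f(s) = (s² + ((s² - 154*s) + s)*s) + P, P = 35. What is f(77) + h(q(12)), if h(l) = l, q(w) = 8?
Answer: -444632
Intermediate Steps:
f(s) = 35 + s² + s*(s² - 153*s) (f(s) = (s² + ((s² - 154*s) + s)*s) + 35 = (s² + (s² - 153*s)*s) + 35 = (s² + s*(s² - 153*s)) + 35 = 35 + s² + s*(s² - 153*s))
f(77) + h(q(12)) = (35 + 77³ - 152*77²) + 8 = (35 + 456533 - 152*5929) + 8 = (35 + 456533 - 901208) + 8 = -444640 + 8 = -444632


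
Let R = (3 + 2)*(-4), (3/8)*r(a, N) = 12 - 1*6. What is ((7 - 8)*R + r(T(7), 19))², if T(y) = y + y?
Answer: 1296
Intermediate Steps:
T(y) = 2*y
r(a, N) = 16 (r(a, N) = 8*(12 - 1*6)/3 = 8*(12 - 6)/3 = (8/3)*6 = 16)
R = -20 (R = 5*(-4) = -20)
((7 - 8)*R + r(T(7), 19))² = ((7 - 8)*(-20) + 16)² = (-1*(-20) + 16)² = (20 + 16)² = 36² = 1296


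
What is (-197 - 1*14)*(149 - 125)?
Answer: -5064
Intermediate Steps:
(-197 - 1*14)*(149 - 125) = (-197 - 14)*24 = -211*24 = -5064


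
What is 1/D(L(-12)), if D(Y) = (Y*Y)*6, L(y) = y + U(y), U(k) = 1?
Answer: 1/726 ≈ 0.0013774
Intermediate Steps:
L(y) = 1 + y (L(y) = y + 1 = 1 + y)
D(Y) = 6*Y**2 (D(Y) = Y**2*6 = 6*Y**2)
1/D(L(-12)) = 1/(6*(1 - 12)**2) = 1/(6*(-11)**2) = 1/(6*121) = 1/726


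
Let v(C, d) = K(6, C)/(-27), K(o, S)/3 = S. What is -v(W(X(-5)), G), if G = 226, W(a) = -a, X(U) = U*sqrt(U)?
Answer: 5*I*sqrt(5)/9 ≈ 1.2423*I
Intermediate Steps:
X(U) = U**(3/2)
K(o, S) = 3*S
v(C, d) = -C/9 (v(C, d) = (3*C)/(-27) = (3*C)*(-1/27) = -C/9)
-v(W(X(-5)), G) = -(-1)*(-(-5)**(3/2))/9 = -(-1)*(-(-5)*I*sqrt(5))/9 = -(-1)*5*I*sqrt(5)/9 = -(-5)*I*sqrt(5)/9 = 5*I*sqrt(5)/9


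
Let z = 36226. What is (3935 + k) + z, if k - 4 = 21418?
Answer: 61583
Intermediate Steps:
k = 21422 (k = 4 + 21418 = 21422)
(3935 + k) + z = (3935 + 21422) + 36226 = 25357 + 36226 = 61583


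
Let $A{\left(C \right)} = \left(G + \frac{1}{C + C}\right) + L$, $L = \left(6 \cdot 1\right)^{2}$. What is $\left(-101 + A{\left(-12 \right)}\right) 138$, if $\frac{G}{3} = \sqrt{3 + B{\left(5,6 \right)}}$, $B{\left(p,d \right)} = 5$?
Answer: $- \frac{35903}{4} + 828 \sqrt{2} \approx -7804.8$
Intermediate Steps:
$G = 6 \sqrt{2}$ ($G = 3 \sqrt{3 + 5} = 3 \sqrt{8} = 3 \cdot 2 \sqrt{2} = 6 \sqrt{2} \approx 8.4853$)
$L = 36$ ($L = 6^{2} = 36$)
$A{\left(C \right)} = 36 + \frac{1}{2 C} + 6 \sqrt{2}$ ($A{\left(C \right)} = \left(6 \sqrt{2} + \frac{1}{C + C}\right) + 36 = \left(6 \sqrt{2} + \frac{1}{2 C}\right) + 36 = \left(\frac{1}{2 C} + 6 \sqrt{2}\right) + 36 = 36 + \frac{1}{2 C} + 6 \sqrt{2}$)
$\left(-101 + A{\left(-12 \right)}\right) 138 = \left(-101 + \left(36 + \frac{1}{2 \left(-12\right)} + 6 \sqrt{2}\right)\right) 138 = \left(-101 + \left(36 + \frac{1}{2} \left(- \frac{1}{12}\right) + 6 \sqrt{2}\right)\right) 138 = \left(-101 + \left(36 - \frac{1}{24} + 6 \sqrt{2}\right)\right) 138 = \left(-101 + \left(\frac{863}{24} + 6 \sqrt{2}\right)\right) 138 = \left(- \frac{1561}{24} + 6 \sqrt{2}\right) 138 = - \frac{35903}{4} + 828 \sqrt{2}$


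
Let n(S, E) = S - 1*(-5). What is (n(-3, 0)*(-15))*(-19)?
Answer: 570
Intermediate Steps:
n(S, E) = 5 + S (n(S, E) = S + 5 = 5 + S)
(n(-3, 0)*(-15))*(-19) = ((5 - 3)*(-15))*(-19) = (2*(-15))*(-19) = -30*(-19) = 570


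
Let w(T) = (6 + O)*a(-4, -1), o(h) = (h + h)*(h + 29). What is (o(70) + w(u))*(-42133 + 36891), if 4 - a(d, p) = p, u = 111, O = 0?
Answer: -72811380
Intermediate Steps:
a(d, p) = 4 - p
o(h) = 2*h*(29 + h) (o(h) = (2*h)*(29 + h) = 2*h*(29 + h))
w(T) = 30 (w(T) = (6 + 0)*(4 - 1*(-1)) = 6*(4 + 1) = 6*5 = 30)
(o(70) + w(u))*(-42133 + 36891) = (2*70*(29 + 70) + 30)*(-42133 + 36891) = (2*70*99 + 30)*(-5242) = (13860 + 30)*(-5242) = 13890*(-5242) = -72811380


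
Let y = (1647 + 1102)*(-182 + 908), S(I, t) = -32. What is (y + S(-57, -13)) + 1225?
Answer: 1996967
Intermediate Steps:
y = 1995774 (y = 2749*726 = 1995774)
(y + S(-57, -13)) + 1225 = (1995774 - 32) + 1225 = 1995742 + 1225 = 1996967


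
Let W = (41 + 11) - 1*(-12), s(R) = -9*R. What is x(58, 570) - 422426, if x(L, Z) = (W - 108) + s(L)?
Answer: -422992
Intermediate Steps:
W = 64 (W = 52 + 12 = 64)
x(L, Z) = -44 - 9*L (x(L, Z) = (64 - 108) - 9*L = -44 - 9*L)
x(58, 570) - 422426 = (-44 - 9*58) - 422426 = (-44 - 522) - 422426 = -566 - 422426 = -422992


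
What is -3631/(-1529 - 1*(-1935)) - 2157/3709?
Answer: -14343121/1505854 ≈ -9.5249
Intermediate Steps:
-3631/(-1529 - 1*(-1935)) - 2157/3709 = -3631/(-1529 + 1935) - 2157*1/3709 = -3631/406 - 2157/3709 = -14343121/1505854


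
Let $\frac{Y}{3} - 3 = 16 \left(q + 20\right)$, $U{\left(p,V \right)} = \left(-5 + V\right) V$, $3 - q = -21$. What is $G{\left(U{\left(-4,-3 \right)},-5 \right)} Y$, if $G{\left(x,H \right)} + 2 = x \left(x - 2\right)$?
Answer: $1115646$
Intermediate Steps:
$q = 24$ ($q = 3 - -21 = 3 + 21 = 24$)
$U{\left(p,V \right)} = V \left(-5 + V\right)$
$G{\left(x,H \right)} = -2 + x \left(-2 + x\right)$ ($G{\left(x,H \right)} = -2 + x \left(x - 2\right) = -2 + x \left(-2 + x\right)$)
$Y = 2121$ ($Y = 9 + 3 \cdot 16 \left(24 + 20\right) = 9 + 3 \cdot 16 \cdot 44 = 9 + 3 \cdot 704 = 9 + 2112 = 2121$)
$G{\left(U{\left(-4,-3 \right)},-5 \right)} Y = \left(-2 + \left(- 3 \left(-5 - 3\right)\right)^{2} - 2 \left(- 3 \left(-5 - 3\right)\right)\right) 2121 = \left(-2 + \left(\left(-3\right) \left(-8\right)\right)^{2} - 2 \left(\left(-3\right) \left(-8\right)\right)\right) 2121 = \left(-2 + 24^{2} - 48\right) 2121 = \left(-2 + 576 - 48\right) 2121 = 526 \cdot 2121 = 1115646$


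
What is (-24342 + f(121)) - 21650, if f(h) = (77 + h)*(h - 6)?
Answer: -23222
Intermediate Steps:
f(h) = (-6 + h)*(77 + h) (f(h) = (77 + h)*(-6 + h) = (-6 + h)*(77 + h))
(-24342 + f(121)) - 21650 = (-24342 + (-462 + 121² + 71*121)) - 21650 = (-24342 + (-462 + 14641 + 8591)) - 21650 = (-24342 + 22770) - 21650 = -1572 - 21650 = -23222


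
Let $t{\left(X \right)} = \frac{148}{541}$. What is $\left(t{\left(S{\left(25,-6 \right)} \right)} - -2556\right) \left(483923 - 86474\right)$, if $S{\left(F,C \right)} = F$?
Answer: $\frac{549649709856}{541} \approx 1.016 \cdot 10^{9}$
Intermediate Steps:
$t{\left(X \right)} = \frac{148}{541}$ ($t{\left(X \right)} = 148 \cdot \frac{1}{541} = \frac{148}{541}$)
$\left(t{\left(S{\left(25,-6 \right)} \right)} - -2556\right) \left(483923 - 86474\right) = \left(\frac{148}{541} - -2556\right) \left(483923 - 86474\right) = \left(\frac{148}{541} + \left(-276 + 2832\right)\right) 397449 = \left(\frac{148}{541} + 2556\right) 397449 = \frac{1382944}{541} \cdot 397449 = \frac{549649709856}{541}$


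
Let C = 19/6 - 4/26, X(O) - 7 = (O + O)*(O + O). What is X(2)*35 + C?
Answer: 63025/78 ≈ 808.01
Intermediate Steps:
X(O) = 7 + 4*O² (X(O) = 7 + (O + O)*(O + O) = 7 + (2*O)*(2*O) = 7 + 4*O²)
C = 235/78 (C = 19*(⅙) - 4*1/26 = 19/6 - 2/13 = 235/78 ≈ 3.0128)
X(2)*35 + C = (7 + 4*2²)*35 + 235/78 = (7 + 4*4)*35 + 235/78 = (7 + 16)*35 + 235/78 = 23*35 + 235/78 = 805 + 235/78 = 63025/78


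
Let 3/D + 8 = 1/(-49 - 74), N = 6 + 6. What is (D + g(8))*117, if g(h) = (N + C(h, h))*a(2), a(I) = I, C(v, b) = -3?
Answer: 2031237/985 ≈ 2062.2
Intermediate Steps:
N = 12
g(h) = 18 (g(h) = (12 - 3)*2 = 9*2 = 18)
D = -369/985 (D = 3/(-8 + 1/(-49 - 74)) = 3/(-8 + 1/(-123)) = 3/(-8 - 1/123) = 3/(-985/123) = 3*(-123/985) = -369/985 ≈ -0.37462)
(D + g(8))*117 = (-369/985 + 18)*117 = (17361/985)*117 = 2031237/985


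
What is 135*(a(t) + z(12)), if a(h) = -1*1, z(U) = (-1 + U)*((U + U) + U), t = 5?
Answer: 53325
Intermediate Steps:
z(U) = 3*U*(-1 + U) (z(U) = (-1 + U)*(2*U + U) = (-1 + U)*(3*U) = 3*U*(-1 + U))
a(h) = -1
135*(a(t) + z(12)) = 135*(-1 + 3*12*(-1 + 12)) = 135*(-1 + 3*12*11) = 135*(-1 + 396) = 135*395 = 53325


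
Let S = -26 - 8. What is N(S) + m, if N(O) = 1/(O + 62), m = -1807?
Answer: -50595/28 ≈ -1807.0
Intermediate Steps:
S = -34
N(O) = 1/(62 + O)
N(S) + m = 1/(62 - 34) - 1807 = 1/28 - 1807 = -50595/28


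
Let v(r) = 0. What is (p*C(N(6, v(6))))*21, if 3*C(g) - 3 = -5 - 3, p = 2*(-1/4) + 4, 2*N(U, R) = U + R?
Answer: -245/2 ≈ -122.50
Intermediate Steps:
N(U, R) = R/2 + U/2 (N(U, R) = (U + R)/2 = (R + U)/2 = R/2 + U/2)
p = 7/2 (p = 2*(-1*1/4) + 4 = 2*(-1/4) + 4 = -1/2 + 4 = 7/2 ≈ 3.5000)
C(g) = -5/3 (C(g) = 1 + (-5 - 3)/3 = 1 + (1/3)*(-8) = 1 - 8/3 = -5/3)
(p*C(N(6, v(6))))*21 = ((7/2)*(-5/3))*21 = -35/6*21 = -245/2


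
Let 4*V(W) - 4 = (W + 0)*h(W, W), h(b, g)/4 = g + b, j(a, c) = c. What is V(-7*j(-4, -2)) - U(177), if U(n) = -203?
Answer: 596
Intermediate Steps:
h(b, g) = 4*b + 4*g (h(b, g) = 4*(g + b) = 4*(b + g) = 4*b + 4*g)
V(W) = 1 + 2*W² (V(W) = 1 + ((W + 0)*(4*W + 4*W))/4 = 1 + (W*(8*W))/4 = 1 + (8*W²)/4 = 1 + 2*W²)
V(-7*j(-4, -2)) - U(177) = (1 + 2*(-7*(-2))²) - 1*(-203) = (1 + 2*14²) + 203 = (1 + 2*196) + 203 = (1 + 392) + 203 = 393 + 203 = 596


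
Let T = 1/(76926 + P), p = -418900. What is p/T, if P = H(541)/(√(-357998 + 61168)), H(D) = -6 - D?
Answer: -32224301400 - 22913830*I*√296830/29683 ≈ -3.2224e+10 - 4.2058e+5*I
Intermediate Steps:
P = 547*I*√296830/296830 (P = (-6 - 1*541)/(√(-357998 + 61168)) = (-6 - 541)/(√(-296830)) = -547*(-I*√296830/296830) = -(-547)*I*√296830/296830 = 547*I*√296830/296830 ≈ 1.004*I)
T = 1/(76926 + 547*I*√296830/296830) ≈ 1.3e-5 - 2.0e-10*I
p/T = -418900/(22833944580/1756524021060289 - 547*I*√296830/1756524021060289)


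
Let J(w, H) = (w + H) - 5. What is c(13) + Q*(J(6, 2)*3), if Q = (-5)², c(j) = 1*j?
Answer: 238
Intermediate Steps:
J(w, H) = -5 + H + w (J(w, H) = (H + w) - 5 = -5 + H + w)
c(j) = j
Q = 25
c(13) + Q*(J(6, 2)*3) = 13 + 25*((-5 + 2 + 6)*3) = 13 + 25*(3*3) = 13 + 25*9 = 13 + 225 = 238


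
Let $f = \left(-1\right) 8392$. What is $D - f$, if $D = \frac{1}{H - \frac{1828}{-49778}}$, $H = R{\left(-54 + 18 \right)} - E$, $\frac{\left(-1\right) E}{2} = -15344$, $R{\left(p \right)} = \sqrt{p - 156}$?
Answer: $\frac{2447860099782646403425}{291689717503296578} - \frac{1238924642 i \sqrt{3}}{145844858751648289} \approx 8392.0 - 1.4713 \cdot 10^{-8} i$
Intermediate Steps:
$R{\left(p \right)} = \sqrt{-156 + p}$
$E = 30688$ ($E = \left(-2\right) \left(-15344\right) = 30688$)
$H = -30688 + 8 i \sqrt{3}$ ($H = \sqrt{-156 + \left(-54 + 18\right)} - 30688 = \sqrt{-156 - 36} - 30688 = \sqrt{-192} - 30688 = 8 i \sqrt{3} - 30688 = -30688 + 8 i \sqrt{3} \approx -30688.0 + 13.856 i$)
$f = -8392$
$D = \frac{1}{- \frac{763792718}{24889} + 8 i \sqrt{3}}$ ($D = \frac{1}{\left(-30688 + 8 i \sqrt{3}\right) - \frac{1828}{-49778}} = \frac{1}{\left(-30688 + 8 i \sqrt{3}\right) - - \frac{914}{24889}} = \frac{1}{\left(-30688 + 8 i \sqrt{3}\right) + \frac{914}{24889}} = \frac{1}{- \frac{763792718}{24889} + 8 i \sqrt{3}} \approx -3.2586 \cdot 10^{-5} - 1.47 \cdot 10^{-8} i$)
$D - f = \left(- \frac{9505018479151}{291689717503296578} - \frac{1238924642 i \sqrt{3}}{145844858751648289}\right) - -8392 = \left(- \frac{9505018479151}{291689717503296578} - \frac{1238924642 i \sqrt{3}}{145844858751648289}\right) + 8392 = \frac{2447860099782646403425}{291689717503296578} - \frac{1238924642 i \sqrt{3}}{145844858751648289}$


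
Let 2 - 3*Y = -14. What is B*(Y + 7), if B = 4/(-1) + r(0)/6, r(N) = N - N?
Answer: -148/3 ≈ -49.333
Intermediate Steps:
Y = 16/3 (Y = ⅔ - ⅓*(-14) = ⅔ + 14/3 = 16/3 ≈ 5.3333)
r(N) = 0
B = -4 (B = 4/(-1) + 0/6 = 4*(-1) + 0*(⅙) = -4 + 0 = -4)
B*(Y + 7) = -4*(16/3 + 7) = -4*37/3 = -148/3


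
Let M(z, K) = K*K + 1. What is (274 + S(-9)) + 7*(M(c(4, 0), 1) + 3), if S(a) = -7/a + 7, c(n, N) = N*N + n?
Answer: 2851/9 ≈ 316.78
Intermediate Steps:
c(n, N) = n + N² (c(n, N) = N² + n = n + N²)
M(z, K) = 1 + K² (M(z, K) = K² + 1 = 1 + K²)
S(a) = 7 - 7/a
(274 + S(-9)) + 7*(M(c(4, 0), 1) + 3) = (274 + (7 - 7/(-9))) + 7*((1 + 1²) + 3) = (274 + (7 - 7*(-⅑))) + 7*((1 + 1) + 3) = (274 + (7 + 7/9)) + 7*(2 + 3) = (274 + 70/9) + 7*5 = 2536/9 + 35 = 2851/9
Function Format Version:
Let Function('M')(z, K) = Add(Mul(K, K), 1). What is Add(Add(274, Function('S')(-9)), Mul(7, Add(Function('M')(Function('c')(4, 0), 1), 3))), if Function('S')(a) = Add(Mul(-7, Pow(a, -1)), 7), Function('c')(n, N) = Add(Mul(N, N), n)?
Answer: Rational(2851, 9) ≈ 316.78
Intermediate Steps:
Function('c')(n, N) = Add(n, Pow(N, 2)) (Function('c')(n, N) = Add(Pow(N, 2), n) = Add(n, Pow(N, 2)))
Function('M')(z, K) = Add(1, Pow(K, 2)) (Function('M')(z, K) = Add(Pow(K, 2), 1) = Add(1, Pow(K, 2)))
Function('S')(a) = Add(7, Mul(-7, Pow(a, -1)))
Add(Add(274, Function('S')(-9)), Mul(7, Add(Function('M')(Function('c')(4, 0), 1), 3))) = Add(Add(274, Add(7, Mul(-7, Pow(-9, -1)))), Mul(7, Add(Add(1, Pow(1, 2)), 3))) = Add(Add(274, Add(7, Mul(-7, Rational(-1, 9)))), Mul(7, Add(Add(1, 1), 3))) = Add(Add(274, Add(7, Rational(7, 9))), Mul(7, Add(2, 3))) = Add(Add(274, Rational(70, 9)), Mul(7, 5)) = Add(Rational(2536, 9), 35) = Rational(2851, 9)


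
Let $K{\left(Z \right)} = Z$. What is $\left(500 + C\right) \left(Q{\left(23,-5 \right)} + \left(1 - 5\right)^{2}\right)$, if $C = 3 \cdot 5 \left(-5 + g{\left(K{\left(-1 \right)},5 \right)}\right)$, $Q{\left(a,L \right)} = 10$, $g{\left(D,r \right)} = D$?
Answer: $10660$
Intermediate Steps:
$C = -90$ ($C = 3 \cdot 5 \left(-5 - 1\right) = 15 \left(-6\right) = -90$)
$\left(500 + C\right) \left(Q{\left(23,-5 \right)} + \left(1 - 5\right)^{2}\right) = \left(500 - 90\right) \left(10 + \left(1 - 5\right)^{2}\right) = 410 \left(10 + \left(-4\right)^{2}\right) = 410 \left(10 + 16\right) = 410 \cdot 26 = 10660$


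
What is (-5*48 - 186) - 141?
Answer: -567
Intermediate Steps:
(-5*48 - 186) - 141 = (-240 - 186) - 141 = -426 - 141 = -567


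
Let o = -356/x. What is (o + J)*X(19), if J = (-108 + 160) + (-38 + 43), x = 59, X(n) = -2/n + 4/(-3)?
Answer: -246574/3363 ≈ -73.320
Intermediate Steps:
X(n) = -4/3 - 2/n (X(n) = -2/n + 4*(-⅓) = -2/n - 4/3 = -4/3 - 2/n)
o = -356/59 ≈ -6.0339
J = 57 (J = 52 + 5 = 57)
(o + J)*X(19) = (-356/59 + 57)*(-4/3 - 2/19) = 3007*(-4/3 - 2*1/19)/59 = 3007*(-4/3 - 2/19)/59 = (3007/59)*(-82/57) = -246574/3363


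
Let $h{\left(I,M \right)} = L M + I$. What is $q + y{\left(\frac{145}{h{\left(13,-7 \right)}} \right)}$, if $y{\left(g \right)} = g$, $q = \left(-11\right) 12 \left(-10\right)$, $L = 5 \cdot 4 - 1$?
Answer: $\frac{31651}{24} \approx 1318.8$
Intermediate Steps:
$L = 19$ ($L = 20 - 1 = 19$)
$h{\left(I,M \right)} = I + 19 M$ ($h{\left(I,M \right)} = 19 M + I = I + 19 M$)
$q = 1320$ ($q = \left(-132\right) \left(-10\right) = 1320$)
$q + y{\left(\frac{145}{h{\left(13,-7 \right)}} \right)} = 1320 + \frac{145}{13 + 19 \left(-7\right)} = 1320 + \frac{145}{13 - 133} = 1320 + \frac{145}{-120} = 1320 + 145 \left(- \frac{1}{120}\right) = 1320 - \frac{29}{24} = \frac{31651}{24}$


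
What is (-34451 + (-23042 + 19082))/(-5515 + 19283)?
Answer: -38411/13768 ≈ -2.7899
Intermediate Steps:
(-34451 + (-23042 + 19082))/(-5515 + 19283) = (-34451 - 3960)/13768 = -38411*1/13768 = -38411/13768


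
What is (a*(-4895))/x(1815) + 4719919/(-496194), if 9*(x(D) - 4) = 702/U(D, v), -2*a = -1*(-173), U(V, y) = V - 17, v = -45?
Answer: 18886024656694/180366519 ≈ 1.0471e+5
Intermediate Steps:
U(V, y) = -17 + V
a = -173/2 (a = -(-1)*(-173)/2 = -½*173 = -173/2 ≈ -86.500)
x(D) = 4 + 78/(-17 + D) (x(D) = 4 + (702/(-17 + D))/9 = 4 + 78/(-17 + D))
(a*(-4895))/x(1815) + 4719919/(-496194) = (-173/2*(-4895))/((2*(5 + 2*1815)/(-17 + 1815))) + 4719919/(-496194) = 846835/(2*((2*(5 + 3630)/1798))) + 4719919*(-1/496194) = 846835/(2*((2*(1/1798)*3635))) - 4719919/496194 = 846835/(2*(3635/899)) - 4719919/496194 = (846835/2)*(899/3635) - 4719919/496194 = 152260933/1454 - 4719919/496194 = 18886024656694/180366519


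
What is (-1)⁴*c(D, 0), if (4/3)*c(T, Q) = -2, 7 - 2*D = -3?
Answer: -3/2 ≈ -1.5000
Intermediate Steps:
D = 5 (D = 7/2 - ½*(-3) = 7/2 + 3/2 = 5)
c(T, Q) = -3/2 (c(T, Q) = (¾)*(-2) = -3/2)
(-1)⁴*c(D, 0) = (-1)⁴*(-3/2) = 1*(-3/2) = -3/2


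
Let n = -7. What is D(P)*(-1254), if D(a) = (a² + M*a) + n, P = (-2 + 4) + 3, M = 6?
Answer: -60192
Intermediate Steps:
P = 5 (P = 2 + 3 = 5)
D(a) = -7 + a² + 6*a (D(a) = (a² + 6*a) - 7 = -7 + a² + 6*a)
D(P)*(-1254) = (-7 + 5² + 6*5)*(-1254) = (-7 + 25 + 30)*(-1254) = 48*(-1254) = -60192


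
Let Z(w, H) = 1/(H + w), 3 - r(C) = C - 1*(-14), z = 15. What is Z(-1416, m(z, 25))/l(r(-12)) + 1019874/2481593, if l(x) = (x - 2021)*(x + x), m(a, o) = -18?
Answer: 5908499718233/14376761622480 ≈ 0.41098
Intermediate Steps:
r(C) = -11 - C (r(C) = 3 - (C - 1*(-14)) = 3 - (C + 14) = 3 - (14 + C) = 3 + (-14 - C) = -11 - C)
l(x) = 2*x*(-2021 + x) (l(x) = (-2021 + x)*(2*x) = 2*x*(-2021 + x))
Z(-1416, m(z, 25))/l(r(-12)) + 1019874/2481593 = 1/((-18 - 1416)*((2*(-11 - 1*(-12))*(-2021 + (-11 - 1*(-12)))))) + 1019874/2481593 = 1/((-1434)*((2*(-11 + 12)*(-2021 + (-11 + 12))))) + 1019874*(1/2481593) = -1/(2*(-2021 + 1))/1434 + 1019874/2481593 = -1/(1434*(2*1*(-2020))) + 1019874/2481593 = -1/1434/(-4040) + 1019874/2481593 = -1/1434*(-1/4040) + 1019874/2481593 = 1/5793360 + 1019874/2481593 = 5908499718233/14376761622480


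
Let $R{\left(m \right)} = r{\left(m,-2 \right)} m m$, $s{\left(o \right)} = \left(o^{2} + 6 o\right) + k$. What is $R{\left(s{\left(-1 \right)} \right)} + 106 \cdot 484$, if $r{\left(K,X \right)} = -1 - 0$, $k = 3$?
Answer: $51300$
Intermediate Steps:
$r{\left(K,X \right)} = -1$ ($r{\left(K,X \right)} = -1 + 0 = -1$)
$s{\left(o \right)} = 3 + o^{2} + 6 o$ ($s{\left(o \right)} = \left(o^{2} + 6 o\right) + 3 = 3 + o^{2} + 6 o$)
$R{\left(m \right)} = - m^{2}$ ($R{\left(m \right)} = - m m = - m^{2}$)
$R{\left(s{\left(-1 \right)} \right)} + 106 \cdot 484 = - \left(3 + \left(-1\right)^{2} + 6 \left(-1\right)\right)^{2} + 106 \cdot 484 = - \left(3 + 1 - 6\right)^{2} + 51304 = - \left(-2\right)^{2} + 51304 = \left(-1\right) 4 + 51304 = -4 + 51304 = 51300$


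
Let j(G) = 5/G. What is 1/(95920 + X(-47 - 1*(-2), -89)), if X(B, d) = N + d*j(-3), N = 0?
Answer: 3/288205 ≈ 1.0409e-5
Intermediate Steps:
X(B, d) = -5*d/3 (X(B, d) = 0 + d*(5/(-3)) = 0 + d*(5*(-1/3)) = 0 + d*(-5/3) = 0 - 5*d/3 = -5*d/3)
1/(95920 + X(-47 - 1*(-2), -89)) = 1/(95920 - 5/3*(-89)) = 1/(95920 + 445/3) = 1/(288205/3) = 3/288205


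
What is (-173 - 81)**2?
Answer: 64516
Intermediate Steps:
(-173 - 81)**2 = (-254)**2 = 64516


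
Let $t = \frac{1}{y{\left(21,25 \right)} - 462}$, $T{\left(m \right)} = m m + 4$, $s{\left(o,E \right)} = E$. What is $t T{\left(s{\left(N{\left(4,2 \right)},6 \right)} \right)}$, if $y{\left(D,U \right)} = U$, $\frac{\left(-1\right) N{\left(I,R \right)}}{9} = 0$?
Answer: $- \frac{40}{437} \approx -0.091533$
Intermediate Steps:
$N{\left(I,R \right)} = 0$ ($N{\left(I,R \right)} = \left(-9\right) 0 = 0$)
$T{\left(m \right)} = 4 + m^{2}$ ($T{\left(m \right)} = m^{2} + 4 = 4 + m^{2}$)
$t = - \frac{1}{437}$ ($t = \frac{1}{25 - 462} = \frac{1}{-437} = - \frac{1}{437} \approx -0.0022883$)
$t T{\left(s{\left(N{\left(4,2 \right)},6 \right)} \right)} = - \frac{4 + 6^{2}}{437} = - \frac{4 + 36}{437} = \left(- \frac{1}{437}\right) 40 = - \frac{40}{437}$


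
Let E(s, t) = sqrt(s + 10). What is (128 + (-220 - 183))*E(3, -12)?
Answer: -275*sqrt(13) ≈ -991.53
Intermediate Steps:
E(s, t) = sqrt(10 + s)
(128 + (-220 - 183))*E(3, -12) = (128 + (-220 - 183))*sqrt(10 + 3) = (128 - 403)*sqrt(13) = -275*sqrt(13)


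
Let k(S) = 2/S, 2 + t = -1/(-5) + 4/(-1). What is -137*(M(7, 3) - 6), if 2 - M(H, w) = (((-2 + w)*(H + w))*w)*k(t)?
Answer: -25208/29 ≈ -869.24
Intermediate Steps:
t = -29/5 (t = -2 + (-1/(-5) + 4/(-1)) = -2 + (-1*(-⅕) + 4*(-1)) = -2 + (⅕ - 4) = -2 - 19/5 = -29/5 ≈ -5.8000)
M(H, w) = 2 + 10*w*(-2 + w)*(H + w)/29 (M(H, w) = 2 - ((-2 + w)*(H + w))*w*2/(-29/5) = 2 - w*(-2 + w)*(H + w)*2*(-5/29) = 2 - w*(-2 + w)*(H + w)*(-10)/29 = 2 - (-10)*w*(-2 + w)*(H + w)/29 = 2 + 10*w*(-2 + w)*(H + w)/29)
-137*(M(7, 3) - 6) = -137*((2 - 20/29*3² + (10/29)*3³ - 20/29*7*3 + (10/29)*7*3²) - 6) = -137*((2 - 20/29*9 + (10/29)*27 - 420/29 + (10/29)*7*9) - 6) = -137*((2 - 180/29 + 270/29 - 420/29 + 630/29) - 6) = -137*(358/29 - 6) = -137*184/29 = -25208/29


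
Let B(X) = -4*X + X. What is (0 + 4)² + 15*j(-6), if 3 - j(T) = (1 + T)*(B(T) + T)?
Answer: 961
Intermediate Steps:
B(X) = -3*X
j(T) = 3 + 2*T*(1 + T) (j(T) = 3 - (1 + T)*(-3*T + T) = 3 - (1 + T)*(-2*T) = 3 - (-2)*T*(1 + T) = 3 + 2*T*(1 + T))
(0 + 4)² + 15*j(-6) = (0 + 4)² + 15*(3 + 2*(-6) + 2*(-6)²) = 4² + 15*(3 - 12 + 2*36) = 16 + 15*(3 - 12 + 72) = 16 + 15*63 = 16 + 945 = 961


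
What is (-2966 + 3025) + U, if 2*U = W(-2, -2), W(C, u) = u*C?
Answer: 61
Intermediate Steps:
W(C, u) = C*u
U = 2 (U = (-2*(-2))/2 = (1/2)*4 = 2)
(-2966 + 3025) + U = (-2966 + 3025) + 2 = 59 + 2 = 61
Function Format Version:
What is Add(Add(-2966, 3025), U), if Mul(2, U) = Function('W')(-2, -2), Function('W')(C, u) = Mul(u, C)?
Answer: 61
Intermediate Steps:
Function('W')(C, u) = Mul(C, u)
U = 2 (U = Mul(Rational(1, 2), Mul(-2, -2)) = Mul(Rational(1, 2), 4) = 2)
Add(Add(-2966, 3025), U) = Add(Add(-2966, 3025), 2) = Add(59, 2) = 61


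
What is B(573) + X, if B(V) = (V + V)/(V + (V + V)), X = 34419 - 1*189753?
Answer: -466000/3 ≈ -1.5533e+5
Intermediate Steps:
X = -155334 (X = 34419 - 189753 = -155334)
B(V) = ⅔ (B(V) = (2*V)/(V + 2*V) = (2*V)/((3*V)) = (2*V)*(1/(3*V)) = ⅔)
B(573) + X = ⅔ - 155334 = -466000/3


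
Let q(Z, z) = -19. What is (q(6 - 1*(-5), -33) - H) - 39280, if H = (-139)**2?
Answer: -58620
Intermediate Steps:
H = 19321
(q(6 - 1*(-5), -33) - H) - 39280 = (-19 - 1*19321) - 39280 = (-19 - 19321) - 39280 = -19340 - 39280 = -58620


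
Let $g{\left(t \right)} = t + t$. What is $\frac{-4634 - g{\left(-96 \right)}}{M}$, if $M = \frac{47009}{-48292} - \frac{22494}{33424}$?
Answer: $\frac{896235581392}{332188633} \approx 2698.0$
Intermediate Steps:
$M = - \frac{332188633}{201763976}$ ($M = 47009 \left(- \frac{1}{48292}\right) - \frac{11247}{16712} = - \frac{47009}{48292} - \frac{11247}{16712} = - \frac{332188633}{201763976} \approx -1.6464$)
$g{\left(t \right)} = 2 t$
$\frac{-4634 - g{\left(-96 \right)}}{M} = \frac{-4634 - 2 \left(-96\right)}{- \frac{332188633}{201763976}} = \left(-4634 - -192\right) \left(- \frac{201763976}{332188633}\right) = \left(-4634 + 192\right) \left(- \frac{201763976}{332188633}\right) = \left(-4442\right) \left(- \frac{201763976}{332188633}\right) = \frac{896235581392}{332188633}$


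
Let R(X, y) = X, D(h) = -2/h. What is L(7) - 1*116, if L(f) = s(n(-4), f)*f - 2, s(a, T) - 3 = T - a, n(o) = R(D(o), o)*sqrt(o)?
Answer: -48 - 7*I ≈ -48.0 - 7.0*I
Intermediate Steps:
n(o) = -2/sqrt(o) (n(o) = (-2/o)*sqrt(o) = -2/sqrt(o))
s(a, T) = 3 + T - a (s(a, T) = 3 + (T - a) = 3 + T - a)
L(f) = -2 + f*(3 + f - I) (L(f) = (3 + f - (-2)/sqrt(-4))*f - 2 = (3 + f - (-2)*(-I/2))*f - 2 = (3 + f - I)*f - 2 = f*(3 + f - I) - 2 = -2 + f*(3 + f - I))
L(7) - 1*116 = (-2 + 7*(3 + 7 - I)) - 1*116 = (-2 + 7*(10 - I)) - 116 = (-2 + (70 - 7*I)) - 116 = (68 - 7*I) - 116 = -48 - 7*I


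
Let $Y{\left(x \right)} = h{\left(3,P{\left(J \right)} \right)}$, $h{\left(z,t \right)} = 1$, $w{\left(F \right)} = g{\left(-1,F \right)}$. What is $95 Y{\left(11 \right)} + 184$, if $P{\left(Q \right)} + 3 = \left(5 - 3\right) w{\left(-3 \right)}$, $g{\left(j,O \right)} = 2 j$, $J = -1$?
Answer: $279$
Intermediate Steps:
$w{\left(F \right)} = -2$ ($w{\left(F \right)} = 2 \left(-1\right) = -2$)
$P{\left(Q \right)} = -7$ ($P{\left(Q \right)} = -3 + \left(5 - 3\right) \left(-2\right) = -3 + 2 \left(-2\right) = -3 - 4 = -7$)
$Y{\left(x \right)} = 1$
$95 Y{\left(11 \right)} + 184 = 95 \cdot 1 + 184 = 95 + 184 = 279$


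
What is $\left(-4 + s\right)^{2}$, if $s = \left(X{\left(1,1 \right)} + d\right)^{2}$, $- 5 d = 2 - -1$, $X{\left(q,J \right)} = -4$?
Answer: $\frac{184041}{625} \approx 294.47$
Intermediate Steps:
$d = - \frac{3}{5}$ ($d = - \frac{2 - -1}{5} = - \frac{2 + 1}{5} = \left(- \frac{1}{5}\right) 3 = - \frac{3}{5} \approx -0.6$)
$s = \frac{529}{25}$ ($s = \left(-4 - \frac{3}{5}\right)^{2} = \left(- \frac{23}{5}\right)^{2} = \frac{529}{25} \approx 21.16$)
$\left(-4 + s\right)^{2} = \left(-4 + \frac{529}{25}\right)^{2} = \left(\frac{429}{25}\right)^{2} = \frac{184041}{625}$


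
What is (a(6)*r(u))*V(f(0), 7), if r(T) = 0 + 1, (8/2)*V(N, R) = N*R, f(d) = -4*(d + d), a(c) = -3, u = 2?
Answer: 0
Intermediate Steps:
f(d) = -8*d
V(N, R) = N*R/4 (V(N, R) = (N*R)/4 = N*R/4)
r(T) = 1
(a(6)*r(u))*V(f(0), 7) = (-3*1)*((¼)*(-8*0)*7) = -3*0*7/4 = -3*0 = 0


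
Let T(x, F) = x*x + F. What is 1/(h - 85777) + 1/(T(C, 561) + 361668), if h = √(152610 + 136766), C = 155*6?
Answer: -97902039880/9028484246292537 - 4*√18086/7357404353 ≈ -1.0917e-5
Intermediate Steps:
C = 930
h = 4*√18086 (h = √289376 = 4*√18086 ≈ 537.94)
T(x, F) = F + x² (T(x, F) = x² + F = F + x²)
1/(h - 85777) + 1/(T(C, 561) + 361668) = 1/(4*√18086 - 85777) + 1/((561 + 930²) + 361668) = 1/(-85777 + 4*√18086) + 1/((561 + 864900) + 361668) = 1/(-85777 + 4*√18086) + 1/(865461 + 361668) = 1/(-85777 + 4*√18086) + 1/1227129 = 1/1227129 + 1/(-85777 + 4*√18086)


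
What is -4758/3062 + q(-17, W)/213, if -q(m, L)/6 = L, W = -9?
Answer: -141351/108701 ≈ -1.3004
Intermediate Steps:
q(m, L) = -6*L
-4758/3062 + q(-17, W)/213 = -4758/3062 - 6*(-9)/213 = -4758*1/3062 + 54*(1/213) = -2379/1531 + 18/71 = -141351/108701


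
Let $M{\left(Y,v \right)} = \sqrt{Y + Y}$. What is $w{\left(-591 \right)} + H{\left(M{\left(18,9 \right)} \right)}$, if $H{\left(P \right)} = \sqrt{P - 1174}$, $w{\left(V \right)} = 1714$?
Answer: $1714 + 4 i \sqrt{73} \approx 1714.0 + 34.176 i$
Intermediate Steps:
$M{\left(Y,v \right)} = \sqrt{2} \sqrt{Y}$ ($M{\left(Y,v \right)} = \sqrt{2 Y} = \sqrt{2} \sqrt{Y}$)
$H{\left(P \right)} = \sqrt{-1174 + P}$
$w{\left(-591 \right)} + H{\left(M{\left(18,9 \right)} \right)} = 1714 + \sqrt{-1174 + \sqrt{2} \sqrt{18}} = 1714 + \sqrt{-1174 + \sqrt{2} \cdot 3 \sqrt{2}} = 1714 + \sqrt{-1174 + 6} = 1714 + \sqrt{-1168} = 1714 + 4 i \sqrt{73}$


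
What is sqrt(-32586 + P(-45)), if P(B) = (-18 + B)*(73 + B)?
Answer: 5*I*sqrt(1374) ≈ 185.34*I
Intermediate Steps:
sqrt(-32586 + P(-45)) = sqrt(-32586 + (-1314 + (-45)**2 + 55*(-45))) = sqrt(-32586 + (-1314 + 2025 - 2475)) = sqrt(-32586 - 1764) = sqrt(-34350) = 5*I*sqrt(1374)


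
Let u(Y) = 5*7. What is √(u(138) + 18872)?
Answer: √18907 ≈ 137.50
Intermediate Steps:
u(Y) = 35
√(u(138) + 18872) = √(35 + 18872) = √18907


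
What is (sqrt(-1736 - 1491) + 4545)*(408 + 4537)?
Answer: 22475025 + 4945*I*sqrt(3227) ≈ 2.2475e+7 + 2.8091e+5*I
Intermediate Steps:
(sqrt(-1736 - 1491) + 4545)*(408 + 4537) = (sqrt(-3227) + 4545)*4945 = (I*sqrt(3227) + 4545)*4945 = (4545 + I*sqrt(3227))*4945 = 22475025 + 4945*I*sqrt(3227)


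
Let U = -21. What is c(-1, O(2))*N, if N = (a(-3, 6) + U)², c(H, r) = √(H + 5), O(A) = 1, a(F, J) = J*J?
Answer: 450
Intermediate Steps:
a(F, J) = J²
c(H, r) = √(5 + H)
N = 225 (N = (6² - 21)² = (36 - 21)² = 15² = 225)
c(-1, O(2))*N = √(5 - 1)*225 = √4*225 = 2*225 = 450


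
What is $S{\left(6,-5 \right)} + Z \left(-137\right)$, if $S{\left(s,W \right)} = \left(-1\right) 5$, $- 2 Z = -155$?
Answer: $- \frac{21245}{2} \approx -10623.0$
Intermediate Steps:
$Z = \frac{155}{2}$ ($Z = \left(- \frac{1}{2}\right) \left(-155\right) = \frac{155}{2} \approx 77.5$)
$S{\left(s,W \right)} = -5$
$S{\left(6,-5 \right)} + Z \left(-137\right) = -5 + \frac{155}{2} \left(-137\right) = -5 - \frac{21235}{2} = - \frac{21245}{2}$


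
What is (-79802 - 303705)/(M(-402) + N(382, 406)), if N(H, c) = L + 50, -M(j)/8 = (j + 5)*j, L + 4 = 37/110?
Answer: 42185770/140437623 ≈ 0.30039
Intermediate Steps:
L = -403/110 (L = -4 + 37/110 = -403/110 ≈ -3.6636)
M(j) = -8*j*(5 + j) (M(j) = -8*(j + 5)*j = -8*(5 + j)*j = -8*j*(5 + j))
N(H, c) = 5097/110 (N(H, c) = -403/110 + 50 = 5097/110)
(-79802 - 303705)/(M(-402) + N(382, 406)) = (-79802 - 303705)/(-8*(-402)*(5 - 402) + 5097/110) = -383507/(-8*(-402)*(-397) + 5097/110) = -383507/(-1276752 + 5097/110) = -383507/(-140437623/110) = -383507*(-110/140437623) = 42185770/140437623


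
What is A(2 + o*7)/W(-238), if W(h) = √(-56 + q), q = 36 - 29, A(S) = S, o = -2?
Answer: 12*I/7 ≈ 1.7143*I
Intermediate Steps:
q = 7
W(h) = 7*I (W(h) = √(-56 + 7) = √(-49) = 7*I)
A(2 + o*7)/W(-238) = (2 - 2*7)/((7*I)) = (2 - 14)*(-I/7) = -(-12)*I/7 = 12*I/7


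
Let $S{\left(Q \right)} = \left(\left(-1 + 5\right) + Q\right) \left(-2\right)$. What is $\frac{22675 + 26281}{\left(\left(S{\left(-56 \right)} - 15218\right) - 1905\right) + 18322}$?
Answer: $\frac{48956}{1303} \approx 37.572$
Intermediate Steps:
$S{\left(Q \right)} = -8 - 2 Q$ ($S{\left(Q \right)} = \left(4 + Q\right) \left(-2\right) = -8 - 2 Q$)
$\frac{22675 + 26281}{\left(\left(S{\left(-56 \right)} - 15218\right) - 1905\right) + 18322} = \frac{22675 + 26281}{\left(\left(\left(-8 - -112\right) - 15218\right) - 1905\right) + 18322} = \frac{48956}{\left(\left(\left(-8 + 112\right) - 15218\right) - 1905\right) + 18322} = \frac{48956}{\left(\left(104 - 15218\right) - 1905\right) + 18322} = \frac{48956}{\left(-15114 - 1905\right) + 18322} = \frac{48956}{-17019 + 18322} = \frac{48956}{1303}$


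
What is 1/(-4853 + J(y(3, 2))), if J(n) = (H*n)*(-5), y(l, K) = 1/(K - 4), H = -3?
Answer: -2/9721 ≈ -0.00020574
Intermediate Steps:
y(l, K) = 1/(-4 + K)
J(n) = 15*n (J(n) = -3*n*(-5) = 15*n)
1/(-4853 + J(y(3, 2))) = 1/(-4853 + 15/(-4 + 2)) = 1/(-4853 + 15/(-2)) = 1/(-4853 + 15*(-½)) = 1/(-4853 - 15/2) = 1/(-9721/2) = -2/9721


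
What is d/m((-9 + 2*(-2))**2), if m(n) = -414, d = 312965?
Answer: -312965/414 ≈ -755.95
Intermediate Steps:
d/m((-9 + 2*(-2))**2) = 312965/(-414) = 312965*(-1/414) = -312965/414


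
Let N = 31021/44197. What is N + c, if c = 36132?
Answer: 1596957025/44197 ≈ 36133.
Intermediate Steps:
N = 31021/44197 (N = 31021*(1/44197) = 31021/44197 ≈ 0.70188)
N + c = 31021/44197 + 36132 = 1596957025/44197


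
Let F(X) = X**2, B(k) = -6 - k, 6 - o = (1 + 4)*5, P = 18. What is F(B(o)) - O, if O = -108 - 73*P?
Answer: 1591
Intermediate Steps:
o = -19 (o = 6 - (1 + 4)*5 = 6 - 5*5 = 6 - 1*25 = 6 - 25 = -19)
O = -1422 (O = -108 - 73*18 = -108 - 1314 = -1422)
F(B(o)) - O = (-6 - 1*(-19))**2 - 1*(-1422) = (-6 + 19)**2 + 1422 = 13**2 + 1422 = 169 + 1422 = 1591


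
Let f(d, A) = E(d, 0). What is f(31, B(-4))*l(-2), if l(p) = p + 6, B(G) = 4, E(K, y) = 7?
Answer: 28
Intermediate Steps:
f(d, A) = 7
l(p) = 6 + p
f(31, B(-4))*l(-2) = 7*(6 - 2) = 7*4 = 28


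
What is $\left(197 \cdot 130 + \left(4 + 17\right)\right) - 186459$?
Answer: $-160828$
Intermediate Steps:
$\left(197 \cdot 130 + \left(4 + 17\right)\right) - 186459 = \left(25610 + 21\right) - 186459 = 25631 - 186459 = -160828$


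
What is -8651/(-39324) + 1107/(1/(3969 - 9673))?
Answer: -248304625621/39324 ≈ -6.3143e+6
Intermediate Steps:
-8651/(-39324) + 1107/(1/(3969 - 9673)) = -8651*(-1/39324) + 1107/(1/(-5704)) = 8651/39324 + 1107/(-1/5704) = 8651/39324 + 1107*(-5704) = 8651/39324 - 6314328 = -248304625621/39324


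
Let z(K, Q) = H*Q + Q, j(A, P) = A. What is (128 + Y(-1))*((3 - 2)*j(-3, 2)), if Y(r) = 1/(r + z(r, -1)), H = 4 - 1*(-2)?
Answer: -3069/8 ≈ -383.63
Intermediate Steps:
H = 6 (H = 4 + 2 = 6)
z(K, Q) = 7*Q (z(K, Q) = 6*Q + Q = 7*Q)
Y(r) = 1/(-7 + r) (Y(r) = 1/(r + 7*(-1)) = 1/(r - 7) = 1/(-7 + r))
(128 + Y(-1))*((3 - 2)*j(-3, 2)) = (128 + 1/(-7 - 1))*((3 - 2)*(-3)) = (128 + 1/(-8))*(1*(-3)) = (128 - ⅛)*(-3) = (1023/8)*(-3) = -3069/8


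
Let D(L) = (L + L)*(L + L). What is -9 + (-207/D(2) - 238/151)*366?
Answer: -6427767/1208 ≈ -5321.0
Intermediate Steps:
D(L) = 4*L² (D(L) = (2*L)*(2*L) = 4*L²)
-9 + (-207/D(2) - 238/151)*366 = -9 + (-207/(4*2²) - 238/151)*366 = -9 + (-207/(4*4) - 238*1/151)*366 = -9 + (-207/16 - 238/151)*366 = -9 - 35065/2416*366 = -9 - 6416895/1208 = -6427767/1208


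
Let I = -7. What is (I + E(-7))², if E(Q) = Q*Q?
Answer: 1764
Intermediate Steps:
E(Q) = Q²
(I + E(-7))² = (-7 + (-7)²)² = (-7 + 49)² = 42² = 1764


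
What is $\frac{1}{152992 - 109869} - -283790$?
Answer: $\frac{12237876171}{43123} \approx 2.8379 \cdot 10^{5}$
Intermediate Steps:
$\frac{1}{152992 - 109869} - -283790 = \frac{1}{43123} + 283790 = \frac{12237876171}{43123}$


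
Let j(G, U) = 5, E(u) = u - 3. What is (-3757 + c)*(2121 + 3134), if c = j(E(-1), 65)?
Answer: -19716760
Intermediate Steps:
E(u) = -3 + u
c = 5
(-3757 + c)*(2121 + 3134) = (-3757 + 5)*(2121 + 3134) = -3752*5255 = -19716760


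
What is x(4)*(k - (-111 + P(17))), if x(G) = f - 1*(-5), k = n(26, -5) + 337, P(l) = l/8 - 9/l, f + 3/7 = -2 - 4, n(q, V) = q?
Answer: -321235/476 ≈ -674.86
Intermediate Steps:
f = -45/7 (f = -3/7 + (-2 - 4) = -3/7 - 6 = -45/7 ≈ -6.4286)
P(l) = -9/l + l/8 (P(l) = l*(⅛) - 9/l = l/8 - 9/l = -9/l + l/8)
k = 363 (k = 26 + 337 = 363)
x(G) = -10/7 (x(G) = -45/7 - 1*(-5) = -45/7 + 5 = -10/7)
x(4)*(k - (-111 + P(17))) = -10*(363 - (-111 + (-9/17 + (⅛)*17)))/7 = -10*(363 - (-111 + (-9*1/17 + 17/8)))/7 = -10*(363 - (-111 + (-9/17 + 17/8)))/7 = -10*(363 - (-111 + 217/136))/7 = -10*(363 - 1*(-14879/136))/7 = -10*(363 + 14879/136)/7 = -10/7*64247/136 = -321235/476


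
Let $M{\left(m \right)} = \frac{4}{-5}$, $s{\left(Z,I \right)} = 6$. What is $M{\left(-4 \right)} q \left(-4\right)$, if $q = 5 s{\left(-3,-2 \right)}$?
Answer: $96$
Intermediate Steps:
$M{\left(m \right)} = - \frac{4}{5}$ ($M{\left(m \right)} = 4 \left(- \frac{1}{5}\right) = - \frac{4}{5}$)
$q = 30$ ($q = 5 \cdot 6 = 30$)
$M{\left(-4 \right)} q \left(-4\right) = \left(- \frac{4}{5}\right) 30 \left(-4\right) = \left(-24\right) \left(-4\right) = 96$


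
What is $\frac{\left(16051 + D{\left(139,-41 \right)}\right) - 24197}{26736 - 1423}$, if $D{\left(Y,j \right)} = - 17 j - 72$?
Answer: $- \frac{7521}{25313} \approx -0.29712$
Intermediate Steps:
$D{\left(Y,j \right)} = -72 - 17 j$
$\frac{\left(16051 + D{\left(139,-41 \right)}\right) - 24197}{26736 - 1423} = \frac{\left(16051 - -625\right) - 24197}{26736 - 1423} = \frac{\left(16051 + \left(-72 + 697\right)\right) - 24197}{25313} = \left(\left(16051 + 625\right) - 24197\right) \frac{1}{25313} = \left(16676 - 24197\right) \frac{1}{25313} = \left(-7521\right) \frac{1}{25313} = - \frac{7521}{25313}$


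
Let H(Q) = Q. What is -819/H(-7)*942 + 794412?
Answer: 904626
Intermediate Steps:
-819/H(-7)*942 + 794412 = -819/(-7)*942 + 794412 = -819*(-⅐)*942 + 794412 = 117*942 + 794412 = 110214 + 794412 = 904626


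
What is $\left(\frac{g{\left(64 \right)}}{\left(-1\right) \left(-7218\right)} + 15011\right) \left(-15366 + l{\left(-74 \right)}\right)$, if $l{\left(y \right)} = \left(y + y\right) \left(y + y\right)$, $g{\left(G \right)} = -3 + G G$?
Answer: $\frac{354207562079}{3609} \approx 9.8146 \cdot 10^{7}$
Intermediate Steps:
$g{\left(G \right)} = -3 + G^{2}$
$l{\left(y \right)} = 4 y^{2}$ ($l{\left(y \right)} = 2 y 2 y = 4 y^{2}$)
$\left(\frac{g{\left(64 \right)}}{\left(-1\right) \left(-7218\right)} + 15011\right) \left(-15366 + l{\left(-74 \right)}\right) = \left(\frac{-3 + 64^{2}}{\left(-1\right) \left(-7218\right)} + 15011\right) \left(-15366 + 4 \left(-74\right)^{2}\right) = \left(\frac{-3 + 4096}{7218} + 15011\right) \left(-15366 + 4 \cdot 5476\right) = \left(4093 \cdot \frac{1}{7218} + 15011\right) \left(-15366 + 21904\right) = \left(\frac{4093}{7218} + 15011\right) 6538 = \frac{108353491}{7218} \cdot 6538 = \frac{354207562079}{3609}$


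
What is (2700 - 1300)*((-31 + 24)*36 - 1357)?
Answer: -2252600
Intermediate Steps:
(2700 - 1300)*((-31 + 24)*36 - 1357) = 1400*(-7*36 - 1357) = 1400*(-252 - 1357) = 1400*(-1609) = -2252600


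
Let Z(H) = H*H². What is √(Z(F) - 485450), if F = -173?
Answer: I*√5663167 ≈ 2379.7*I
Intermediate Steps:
Z(H) = H³
√(Z(F) - 485450) = √((-173)³ - 485450) = √(-5177717 - 485450) = √(-5663167) = I*√5663167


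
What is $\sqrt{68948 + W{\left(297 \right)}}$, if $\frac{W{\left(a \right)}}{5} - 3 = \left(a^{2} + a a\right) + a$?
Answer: $\sqrt{952538} \approx 975.98$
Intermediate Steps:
$W{\left(a \right)} = 15 + 5 a + 10 a^{2}$ ($W{\left(a \right)} = 15 + 5 \left(\left(a^{2} + a a\right) + a\right) = 15 + 5 \left(\left(a^{2} + a^{2}\right) + a\right) = 15 + 5 \left(2 a^{2} + a\right) = 15 + 5 \left(a + 2 a^{2}\right) = 15 + \left(5 a + 10 a^{2}\right) = 15 + 5 a + 10 a^{2}$)
$\sqrt{68948 + W{\left(297 \right)}} = \sqrt{68948 + \left(15 + 5 \cdot 297 + 10 \cdot 297^{2}\right)} = \sqrt{68948 + \left(15 + 1485 + 10 \cdot 88209\right)} = \sqrt{68948 + \left(15 + 1485 + 882090\right)} = \sqrt{68948 + 883590} = \sqrt{952538}$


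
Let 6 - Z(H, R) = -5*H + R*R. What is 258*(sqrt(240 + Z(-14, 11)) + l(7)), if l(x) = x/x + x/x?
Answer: 516 + 258*sqrt(55) ≈ 2429.4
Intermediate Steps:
Z(H, R) = 6 - R**2 + 5*H (Z(H, R) = 6 - (-5*H + R*R) = 6 - (-5*H + R**2) = 6 - (R**2 - 5*H) = 6 + (-R**2 + 5*H) = 6 - R**2 + 5*H)
l(x) = 2 (l(x) = 1 + 1 = 2)
258*(sqrt(240 + Z(-14, 11)) + l(7)) = 258*(sqrt(240 + (6 - 1*11**2 + 5*(-14))) + 2) = 258*(sqrt(240 + (6 - 1*121 - 70)) + 2) = 258*(sqrt(240 + (6 - 121 - 70)) + 2) = 258*(sqrt(240 - 185) + 2) = 258*(sqrt(55) + 2) = 258*(2 + sqrt(55)) = 516 + 258*sqrt(55)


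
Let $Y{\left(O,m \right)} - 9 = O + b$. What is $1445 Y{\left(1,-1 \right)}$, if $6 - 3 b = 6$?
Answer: $14450$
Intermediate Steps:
$b = 0$ ($b = 2 - 2 = 0$)
$Y{\left(O,m \right)} = 9 + O$ ($Y{\left(O,m \right)} = 9 + \left(O + 0\right) = 9 + O$)
$1445 Y{\left(1,-1 \right)} = 1445 \left(9 + 1\right) = 1445 \cdot 10 = 14450$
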